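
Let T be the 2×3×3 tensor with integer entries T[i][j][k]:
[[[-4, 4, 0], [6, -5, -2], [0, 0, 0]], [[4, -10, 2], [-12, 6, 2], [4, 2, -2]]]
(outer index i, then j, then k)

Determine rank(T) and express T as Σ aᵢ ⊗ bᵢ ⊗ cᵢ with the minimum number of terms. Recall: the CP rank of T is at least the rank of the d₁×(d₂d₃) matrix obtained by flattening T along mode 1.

Lower bound: the mode-2 unfolding of T (rows indexed by j, columns by (i,k) = (0,0), (0,1), (0,2), (1,0), (1,1), (1,2)) is [[-4, 4, 0, 4, -10, 2], [6, -5, -2, -12, 6, 2], [0, 0, 0, 4, 2, -2]].
There the 3×3 minor on rows j ∈ {0, 1, 2}, columns (i,k) ∈ {(0,0), (0,1), (1,0)} is det [[-4, 4, 4], [6, -5, -12], [0, 0, 4]] = -16 ≠ 0, so this unfolding has rank ≥ 3; CP rank is at least every unfolding rank, so rank(T) ≥ 3. (Unfolding ranks only ever bound the CP rank from below — rank(T) can be strictly larger than all of them — so the matching upper bound has to come from an explicit 3-term decomposition.)
Upper bound: T is a sum of 3 rank-1 terms, T = [0, 1] ⊗ [1, 1, -1] ⊗ [-4, -2, 2] + [1, -2] ⊗ [1, -1, 0] ⊗ [-4, 4, 0] + [1, 0] ⊗ [0, 1, 0] ⊗ [2, -1, -2] (written with every a and b primitive with positive leading entry and the scale carried by c; CP decompositions are not unique, and this one is verified by expanding entrywise), so rank(T) ≤ 3.
These bounds meet, so rank(T) = 3.

rank(T) = 3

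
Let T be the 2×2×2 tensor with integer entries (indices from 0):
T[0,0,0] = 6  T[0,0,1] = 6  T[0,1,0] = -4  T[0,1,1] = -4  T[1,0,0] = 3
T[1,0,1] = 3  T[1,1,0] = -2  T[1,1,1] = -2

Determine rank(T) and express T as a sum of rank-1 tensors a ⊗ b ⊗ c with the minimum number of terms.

rank(T) = 1

Lower bound: T ≠ 0 (e.g. T[0,0,0] = 6), so rank(T) ≥ 1.
Upper bound: if T = a ⊗ b ⊗ c then every fibre of T is a multiple of the corresponding factor, so read the factors off the fibres through the nonzero entry T[0,0,0] = 6.
The mode-1 fibre T[:,0,0] = [6, 3] gives a = [2, 1] (primitive direction); the mode-2 fibre T[0,:,0] = [6, -4] gives b = [3, -2]; then c[k] = T[0,0,k] / (a[0]·b[0]) = [6, 6] / 6 = [1, 1].
Expanding [2, 1] ⊗ [3, -2] ⊗ [1, 1] reproduces all 8 entries of T, so T = [2, 1] ⊗ [3, -2] ⊗ [1, 1] and rank(T) ≤ 1.
These bounds meet, so rank(T) = 1.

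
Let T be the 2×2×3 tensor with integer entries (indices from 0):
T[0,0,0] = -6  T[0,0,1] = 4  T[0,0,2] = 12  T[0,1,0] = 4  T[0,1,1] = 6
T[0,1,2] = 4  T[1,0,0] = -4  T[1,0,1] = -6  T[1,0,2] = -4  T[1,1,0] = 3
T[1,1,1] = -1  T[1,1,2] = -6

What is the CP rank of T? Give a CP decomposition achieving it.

rank(T) = 3

Lower bound: the mode-3 unfolding of T (rows indexed by k, columns by (i,j) = (0,0), (0,1), (1,0), (1,1)) is [[-6, 4, -4, 3], [4, 6, -6, -1], [12, 4, -4, -6]].
There the 3×3 minor on rows k ∈ {0, 1, 2}, columns (i,j) ∈ {(0,0), (0,1), (1,1)} is det [[-6, 4, 3], [4, 6, -1], [12, 4, -6]] = 72 ≠ 0, so this unfolding has rank ≥ 3; CP rank is at least every unfolding rank, so rank(T) ≥ 3. (Unfolding ranks only ever bound the CP rank from below — rank(T) can be strictly larger than all of them — so the matching upper bound has to come from an explicit 3-term decomposition.)
Upper bound: T is a sum of 3 rank-1 terms, T = [1, -1] (x) [1, 1] (x) [2, 2, 2] + [1, 1] (x) [1, -1] (x) [-4, -2, 2] + [2, -1] (x) [2, 1] (x) [-1, 1, 2] (written with every a and b primitive with positive leading entry and the scale carried by c; CP decompositions are not unique, and this one is verified by expanding entrywise), so rank(T) ≤ 3.
These bounds meet, so rank(T) = 3.
Check entry T[1,1,0] = 3: (-1)·(1)·(2) + (1)·(-1)·(-4) + (-1)·(1)·(-1) = 3.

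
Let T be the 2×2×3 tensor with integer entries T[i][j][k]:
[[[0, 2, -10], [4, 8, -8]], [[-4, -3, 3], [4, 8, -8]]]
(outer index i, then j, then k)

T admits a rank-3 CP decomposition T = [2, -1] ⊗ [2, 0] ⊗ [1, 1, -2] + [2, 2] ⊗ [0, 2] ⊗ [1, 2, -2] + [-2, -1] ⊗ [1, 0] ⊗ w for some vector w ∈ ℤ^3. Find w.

Subtract the known terms from T to get the rank-1 residual R = [-2, -1] ⊗ [1, 0] ⊗ w, so R[i,j,k] = a[i]·b[j]·w[k]. Pick indices with nonzero a[0]·b[0] = (-2)·(1) = -2. Only the fibre through (0,0,·) is needed: R[0,0,:] = T[0,0,:] − Σₗ aₗ[0]bₗ[0]cₗ = [0, 2, -10] − (2)·(2)·[1, 1, -2] − (2)·(0)·[1, 2, -2] = [-4, -2, -2]. Then w[k] = R[0,0,k] / -2 for each k, giving w = [-4, -2, -2] / -2 = [2, 1, 1].

w = [2, 1, 1]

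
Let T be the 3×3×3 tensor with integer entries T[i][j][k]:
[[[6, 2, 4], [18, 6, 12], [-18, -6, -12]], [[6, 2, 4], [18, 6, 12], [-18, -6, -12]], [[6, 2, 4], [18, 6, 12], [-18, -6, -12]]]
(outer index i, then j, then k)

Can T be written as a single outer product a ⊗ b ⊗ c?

If T = a ⊗ b ⊗ c then every fibre of T is a multiple of the corresponding factor, so read the factors off the fibres through the nonzero entry T[0,0,0] = 6.
The mode-1 fibre T[:,0,0] = [6, 6, 6] gives a = [1, 1, 1] (primitive direction); the mode-2 fibre T[0,:,0] = [6, 18, -18] gives b = [1, 3, -3]; then c[k] = T[0,0,k] / (a[0]·b[0]) = [6, 2, 4] / 1 = [6, 2, 4].
Expanding [1, 1, 1] ⊗ [1, 3, -3] ⊗ [6, 2, 4] reproduces all 27 entries of T, so T = [1, 1, 1] ⊗ [1, 3, -3] ⊗ [6, 2, 4] and rank(T) ≤ 1.
Equivalently every frontal slice T[:,:,k] is c[k] times the rank-1 matrix [1, 1, 1] ⊗ [1, 3, -3]. So T has rank 1 (it is nonzero).

Yes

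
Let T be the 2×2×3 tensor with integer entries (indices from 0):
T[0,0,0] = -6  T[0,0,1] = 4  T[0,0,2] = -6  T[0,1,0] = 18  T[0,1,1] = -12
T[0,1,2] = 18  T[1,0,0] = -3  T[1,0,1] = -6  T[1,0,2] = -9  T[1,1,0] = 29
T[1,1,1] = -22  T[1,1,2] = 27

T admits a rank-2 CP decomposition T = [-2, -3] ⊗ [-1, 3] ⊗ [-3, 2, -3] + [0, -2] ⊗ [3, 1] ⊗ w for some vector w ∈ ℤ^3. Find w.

Subtract the known terms from T to get the rank-1 residual R = [0, -2] ⊗ [3, 1] ⊗ w, so R[i,j,k] = a[i]·b[j]·w[k]. Pick indices with nonzero a[1]·b[0] = (-2)·(3) = -6. Only the fibre through (1,0,·) is needed: R[1,0,:] = T[1,0,:] − Σₗ aₗ[1]bₗ[0]cₗ = [-3, -6, -9] − (-3)·(-1)·[-3, 2, -3] = [6, -12, 0]. Then w[k] = R[1,0,k] / -6 for each k, giving w = [6, -12, 0] / -6 = [-1, 2, 0].

w = [-1, 2, 0]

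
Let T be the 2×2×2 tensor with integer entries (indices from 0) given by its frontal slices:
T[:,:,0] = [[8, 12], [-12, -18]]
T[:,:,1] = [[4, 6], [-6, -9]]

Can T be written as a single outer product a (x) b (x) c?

If T = a (x) b (x) c then every fibre of T is a multiple of the corresponding factor, so read the factors off the fibres through the nonzero entry T[0,0,0] = 8.
The mode-1 fibre T[:,0,0] = [8, -12] gives a = (2, -3) (primitive direction); the mode-2 fibre T[0,:,0] = [8, 12] gives b = (2, 3); then c[k] = T[0,0,k] / (a[0]·b[0]) = [8, 4] / 4 = (2, 1).
Expanding (2, -3) (x) (2, 3) (x) (2, 1) reproduces all 8 entries of T, so T = (2, -3) (x) (2, 3) (x) (2, 1) and rank(T) ≤ 1.
Equivalently every frontal slice T[:,:,k] is c[k] times the rank-1 matrix (2, -3) (x) (2, 3). So T has rank 1 (it is nonzero).

Yes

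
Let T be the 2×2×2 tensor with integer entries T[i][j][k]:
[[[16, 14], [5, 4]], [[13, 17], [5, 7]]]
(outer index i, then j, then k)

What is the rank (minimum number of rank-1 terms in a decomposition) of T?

Lower bound: in the mode-3 unfolding of T (rows indexed by k, columns by (i,j)) the 2×2 minor on rows k ∈ {0, 1}, columns (i,j) ∈ {(0,0), (0,1)} is det [[16, 5], [14, 4]] = -6 ≠ 0, so that unfolding has rank ≥ 2 and hence rank(T) ≥ 2 (CP rank is at least every unfolding rank, though it can be larger).
Upper bound: with S_k = T[:,:,k], the two rank-1 terms a₁b₁ᵀ, a₂b₂ᵀ are the rank-1 members of the pencil x·S₀ + y·S₁.
det(x·S₀ + y·S₁) is 15·x² + 45·xy + 30·y² = 15·(x + 2·y)(x + y), vanishing at (x:y) = (2:-1) and (1:-1).
M₁ = 2·S₀ − S₁ = [[18, 6], [9, 3]] = 3·[2, 1][3, 1]ᵀ and M₂ = S₀ − S₁ = [[2, 1], [-4, -2]] = [1, -2][2, 1]ᵀ, so take a₁ = [2, 1], b₁ = [3, 1], a₂ = [1, -2], b₂ = [2, 1].
Each slice is an integer combination of E₁ = a₁b₁ᵀ and E₂ = a₂b₂ᵀ: S₀ = 3·E₁ − E₂, S₁ = 3·E₁ − 2·E₂; reading off coefficients, c₁ = [3, 3] and c₂ = [-1, -2].
Hence T = [2, 1] ⊗ [3, 1] ⊗ [3, 3] + [1, -2] ⊗ [2, 1] ⊗ [-1, -2], so rank(T) ≤ 2.
These bounds meet, so rank(T) = 2.

2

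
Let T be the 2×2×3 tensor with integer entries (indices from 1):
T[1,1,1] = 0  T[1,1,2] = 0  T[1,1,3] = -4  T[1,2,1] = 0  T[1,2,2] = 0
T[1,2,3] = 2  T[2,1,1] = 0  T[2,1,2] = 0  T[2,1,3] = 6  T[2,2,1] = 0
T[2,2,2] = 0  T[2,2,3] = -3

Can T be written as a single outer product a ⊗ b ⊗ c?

Yes

The mode-1 fibre T[:,1,3] = [-4, 6] gives a = (2, -3) (primitive direction); the mode-2 fibre T[1,:,3] = [-4, 2] gives b = (2, -1); then c[k] = T[1,1,k] / (a[1]·b[1]) = [0, 0, -4] / 4 = (0, 0, -1).
Expanding (2, -3) ⊗ (2, -1) ⊗ (0, 0, -1) reproduces all 12 entries of T, so T = (2, -3) ⊗ (2, -1) ⊗ (0, 0, -1) and rank(T) ≤ 1.
Equivalently every frontal slice T[:,:,k] is c[k] times the rank-1 matrix (2, -3) ⊗ (2, -1). So T has rank 1 (it is nonzero).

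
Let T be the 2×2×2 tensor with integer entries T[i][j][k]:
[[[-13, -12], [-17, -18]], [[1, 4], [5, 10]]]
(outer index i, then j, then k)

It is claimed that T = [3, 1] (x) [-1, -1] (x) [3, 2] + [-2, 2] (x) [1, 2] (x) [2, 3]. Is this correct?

Yes

Reconstruct entrywise from the claimed factors. For example, T[0,0,1] = -12 and Σₗ aₗ[0]bₗ[0]cₗ[1] = (3)·(-1)·(2) + (-2)·(1)·(3) = -12; checking all 8 entries, every one matches. The claim holds.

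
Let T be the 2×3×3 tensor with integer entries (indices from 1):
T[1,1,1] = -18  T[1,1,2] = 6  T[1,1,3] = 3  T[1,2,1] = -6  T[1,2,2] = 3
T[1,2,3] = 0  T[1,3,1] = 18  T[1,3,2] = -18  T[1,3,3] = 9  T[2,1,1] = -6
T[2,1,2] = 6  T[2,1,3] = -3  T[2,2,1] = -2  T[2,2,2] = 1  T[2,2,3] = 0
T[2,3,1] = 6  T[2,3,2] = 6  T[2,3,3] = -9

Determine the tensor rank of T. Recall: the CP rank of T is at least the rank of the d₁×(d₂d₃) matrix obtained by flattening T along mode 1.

Lower bound: the mode-3 unfolding of T (rows indexed by k, columns by (i,j) = (1,1), (1,2), (1,3), (2,1), (2,2), (2,3)) is [[-18, -6, 18, -6, -2, 6], [6, 3, -18, 6, 1, 6], [3, 0, 9, -3, 0, -9]].
There the 2×2 minor on rows k ∈ {1, 2}, columns (i,j) ∈ {(1,1), (1,2)} is det [[-18, -6], [6, 3]] = -18 ≠ 0, so this unfolding has rank ≥ 2; CP rank is at least every unfolding rank, so rank(T) ≥ 2. (Flattening ranks never certify an upper bound on CP rank; for that we must actually write T with 2 rank-1 terms.)
Upper bound — finding two terms. Write S_k = T[:,:,k] for the frontal slices: S₁ = [[-18, -6, 18], [-6, -2, 6]], S₂ = [[6, 3, -18], [6, 1, 6]], S₃ = [[3, 0, 9], [-3, 0, -9]].
If T = a₁ ⊗ b₁ ⊗ c₁ + a₂ ⊗ b₂ ⊗ c₂ then each S_k = c₁[k]·a₁b₁ᵀ + c₂[k]·a₂b₂ᵀ. S₁ and S₂ are linearly independent, so a₁b₁ᵀ and a₂b₂ᵀ must span the same plane of matrices: they are the rank-1 matrices of the form x·S₁ + y·S₂.
The 2×2 minor of x·S₁ + y·S₂ on rows {1,2}, columns {1,2} is 24·xy − 12·y² = 12·(2·x − y)(y), vanishing at (x:y) = (1:2) and (1:0).
M₁ = S₁ + 2·S₂ = [[-6, 0, -18], [6, 0, 18]] = (-6)·[1, -1][1, 0, 3]ᵀ and M₂ = S₁ = [[-18, -6, 18], [-6, -2, 6]] = (-2)·[3, 1][3, 1, -3]ᵀ, so take a₁ = [1, -1], b₁ = [1, 0, 3], a₂ = [3, 1], b₂ = [3, 1, -3].
Each slice is an integer combination of E₁ = a₁b₁ᵀ and E₂ = a₂b₂ᵀ: S₁ = −2·E₂, S₂ = −3·E₁ + E₂, S₃ = 3·E₁; reading off coefficients, c₁ = [0, -3, 3] and c₂ = [-2, 1, 0].
Hence T = [1, -1] ⊗ [1, 0, 3] ⊗ [0, -3, 3] + [3, 1] ⊗ [3, 1, -3] ⊗ [-2, 1, 0], so rank(T) ≤ 2.
These bounds meet, so rank(T) = 2.

2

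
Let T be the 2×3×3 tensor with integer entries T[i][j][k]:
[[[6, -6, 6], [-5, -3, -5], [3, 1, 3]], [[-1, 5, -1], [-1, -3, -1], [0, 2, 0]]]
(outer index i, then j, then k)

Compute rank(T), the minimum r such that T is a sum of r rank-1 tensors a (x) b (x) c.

Lower bound: the mode-2 unfolding of T (rows indexed by j, columns by (i,k) = (0,0), (0,1), (0,2), (1,0), (1,1), (1,2)) is [[6, -6, 6, -1, 5, -1], [-5, -3, -5, -1, -3, -1], [3, 1, 3, 0, 2, 0]].
There the 3×3 minor on rows j ∈ {0, 1, 2}, columns (i,k) ∈ {(0,0), (0,1), (1,0)} is det [[6, -6, -1], [-5, -3, -1], [3, 1, 0]] = 20 ≠ 0, so this unfolding has rank ≥ 3; CP rank is at least every unfolding rank, so rank(T) ≥ 3. (Flattening ranks never certify an upper bound on CP rank; for that we must actually write T with 3 rank-1 terms.)
Upper bound: T is a sum of 3 rank-1 terms, T = [1, -1] (x) [0, 1, -1] (x) [-1, 1, -1] + [2, -1] (x) [1, 0, 0] (x) [2, -4, 2] + [2, 1] (x) [1, -2, 1] (x) [1, 1, 1] (written with every a and b primitive with positive leading entry and the scale carried by c; CP decompositions are not unique, and this one is verified by expanding entrywise), so rank(T) ≤ 3.
These bounds meet, so rank(T) = 3.

3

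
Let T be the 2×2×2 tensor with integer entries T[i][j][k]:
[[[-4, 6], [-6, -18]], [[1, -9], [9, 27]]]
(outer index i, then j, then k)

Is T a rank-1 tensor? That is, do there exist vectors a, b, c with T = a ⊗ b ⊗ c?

No

The mode-2 unfolding of T (rows indexed by j, columns by (i,k) = (0,0), (0,1), (1,0), (1,1)) is [[-4, 6, 1, -9], [-6, -18, 9, 27]].
There the 2×2 minor on rows j ∈ {0, 1}, columns (i,k) ∈ {(0,0), (0,1)} is det [[-4, 6], [-6, -18]] = 108 ≠ 0, so this unfolding has rank ≥ 2; CP rank is at least every unfolding rank, so rank(T) ≥ 2.
In particular rank(T) ≥ 2 > 1, so T is not rank-1.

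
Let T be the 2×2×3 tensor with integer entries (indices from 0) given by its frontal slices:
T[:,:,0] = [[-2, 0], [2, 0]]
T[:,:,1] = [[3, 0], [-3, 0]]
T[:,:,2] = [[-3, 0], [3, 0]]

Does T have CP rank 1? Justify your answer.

Yes

If T = a ⊗ b ⊗ c then every fibre of T is a multiple of the corresponding factor, so read the factors off the fibres through the nonzero entry T[0,0,0] = -2.
The mode-1 fibre T[:,0,0] = [-2, 2] gives a = [1, -1] (primitive direction); the mode-2 fibre T[0,:,0] = [-2, 0] gives b = [1, 0]; then c[k] = T[0,0,k] / (a[0]·b[0]) = [-2, 3, -3] / 1 = [-2, 3, -3].
Expanding [1, -1] ⊗ [1, 0] ⊗ [-2, 3, -3] reproduces all 12 entries of T, so T = [1, -1] ⊗ [1, 0] ⊗ [-2, 3, -3] and rank(T) ≤ 1.
Equivalently every frontal slice T[:,:,k] is c[k] times the rank-1 matrix [1, -1] ⊗ [1, 0]. So T has rank 1 (it is nonzero).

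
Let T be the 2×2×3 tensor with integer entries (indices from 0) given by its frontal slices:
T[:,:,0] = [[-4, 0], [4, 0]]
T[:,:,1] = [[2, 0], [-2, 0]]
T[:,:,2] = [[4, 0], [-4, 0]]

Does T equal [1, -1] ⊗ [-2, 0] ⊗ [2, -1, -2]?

Yes

Reconstruct entrywise from the claimed factors. For example, T[0,1,1] = 0 and Σₗ aₗ[0]bₗ[1]cₗ[1] = (1)·(0)·(-1) = 0; checking all 12 entries, every one matches. The claim holds.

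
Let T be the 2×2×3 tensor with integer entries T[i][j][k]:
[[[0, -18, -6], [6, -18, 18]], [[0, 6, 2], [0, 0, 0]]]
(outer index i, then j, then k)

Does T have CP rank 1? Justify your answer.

The mode-3 unfolding of T (rows indexed by k, columns by (i,j) = (0,0), (0,1), (1,0), (1,1)) is [[0, 6, 0, 0], [-18, -18, 6, 0], [-6, 18, 2, 0]].
There the 2×2 minor on rows k ∈ {0, 1}, columns (i,j) ∈ {(0,0), (0,1)} is det [[0, 6], [-18, -18]] = 108 ≠ 0, so this unfolding has rank ≥ 2; CP rank is at least every unfolding rank, so rank(T) ≥ 2.
In particular rank(T) ≥ 2 > 1, so T is not rank-1.

No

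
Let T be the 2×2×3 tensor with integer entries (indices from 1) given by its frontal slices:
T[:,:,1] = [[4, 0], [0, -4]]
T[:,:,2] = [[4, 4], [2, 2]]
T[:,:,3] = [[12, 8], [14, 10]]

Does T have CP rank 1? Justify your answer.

No

The mode-3 unfolding of T (rows indexed by k, columns by (i,j) = (1,1), (1,2), (2,1), (2,2)) is [[4, 0, 0, -4], [4, 4, 2, 2], [12, 8, 14, 10]].
There the 3×3 minor on rows k ∈ {1, 2, 3}, columns (i,j) ∈ {(1,1), (1,2), (2,1)} is det [[4, 0, 0], [4, 4, 2], [12, 8, 14]] = 160 ≠ 0, so this unfolding has rank ≥ 3; CP rank is at least every unfolding rank, so rank(T) ≥ 3.
In particular rank(T) ≥ 3 > 1, so T is not rank-1.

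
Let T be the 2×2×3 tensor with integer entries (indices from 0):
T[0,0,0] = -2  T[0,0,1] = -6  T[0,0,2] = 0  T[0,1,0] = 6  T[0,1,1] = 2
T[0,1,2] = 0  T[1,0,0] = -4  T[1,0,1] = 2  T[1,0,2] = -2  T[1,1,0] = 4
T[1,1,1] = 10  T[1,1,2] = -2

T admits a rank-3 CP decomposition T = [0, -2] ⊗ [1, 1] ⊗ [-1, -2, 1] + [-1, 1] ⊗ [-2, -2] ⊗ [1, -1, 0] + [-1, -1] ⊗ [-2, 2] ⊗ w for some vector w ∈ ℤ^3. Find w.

w = [-2, -2, 0]

Subtract the known terms from T to get the rank-1 residual R = [-1, -1] ⊗ [-2, 2] ⊗ w, so R[i,j,k] = a[i]·b[j]·w[k]. Pick indices with nonzero a[0]·b[0] = (-1)·(-2) = 2. Only the fibre through (0,0,·) is needed: R[0,0,:] = T[0,0,:] − Σₗ aₗ[0]bₗ[0]cₗ = [-2, -6, 0] − (0)·(1)·[-1, -2, 1] − (-1)·(-2)·[1, -1, 0] = [-4, -4, 0]. Then w[k] = R[0,0,k] / 2 for each k, giving w = [-4, -4, 0] / 2 = [-2, -2, 0].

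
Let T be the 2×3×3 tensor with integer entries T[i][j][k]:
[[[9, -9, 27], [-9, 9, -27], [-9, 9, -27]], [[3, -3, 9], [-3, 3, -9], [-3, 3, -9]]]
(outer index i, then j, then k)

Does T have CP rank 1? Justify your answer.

If T = a ∘ b ∘ c then every fibre of T is a multiple of the corresponding factor, so read the factors off the fibres through the nonzero entry T[0,0,0] = 9.
The mode-1 fibre T[:,0,0] = [9, 3] gives a = (3, 1) (primitive direction); the mode-2 fibre T[0,:,0] = [9, -9, -9] gives b = (1, -1, -1); then c[k] = T[0,0,k] / (a[0]·b[0]) = [9, -9, 27] / 3 = (3, -3, 9).
Expanding (3, 1) ∘ (1, -1, -1) ∘ (3, -3, 9) reproduces all 18 entries of T, so T = (3, 1) ∘ (1, -1, -1) ∘ (3, -3, 9) and rank(T) ≤ 1.
Equivalently every frontal slice T[:,:,k] is c[k] times the rank-1 matrix (3, 1) ∘ (1, -1, -1). So T has rank 1 (it is nonzero).

Yes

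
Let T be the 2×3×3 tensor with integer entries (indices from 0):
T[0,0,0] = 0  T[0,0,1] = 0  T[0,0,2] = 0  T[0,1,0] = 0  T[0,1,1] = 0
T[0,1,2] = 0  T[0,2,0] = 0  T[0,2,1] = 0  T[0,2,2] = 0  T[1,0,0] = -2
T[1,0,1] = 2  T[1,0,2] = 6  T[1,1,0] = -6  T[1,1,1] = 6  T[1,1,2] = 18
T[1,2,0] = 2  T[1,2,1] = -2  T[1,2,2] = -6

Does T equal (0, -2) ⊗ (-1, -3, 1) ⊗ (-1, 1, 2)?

Reconstruct entry (1,0,2) from the claimed factors: Σₗ aₗ[1]bₗ[0]cₗ[2] = (-2)·(-1)·(2) = 4, but T[1,0,2] = 6. The claim is false.

No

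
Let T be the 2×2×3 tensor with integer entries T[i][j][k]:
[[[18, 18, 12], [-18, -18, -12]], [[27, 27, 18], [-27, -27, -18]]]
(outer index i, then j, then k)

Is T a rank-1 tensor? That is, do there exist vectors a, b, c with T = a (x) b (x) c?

If T = a (x) b (x) c then every fibre of T is a multiple of the corresponding factor, so read the factors off the fibres through the nonzero entry T[0,0,0] = 18.
The mode-1 fibre T[:,0,0] = [18, 27] gives a = [2, 3] (primitive direction); the mode-2 fibre T[0,:,0] = [18, -18] gives b = [1, -1]; then c[k] = T[0,0,k] / (a[0]·b[0]) = [18, 18, 12] / 2 = [9, 9, 6].
Expanding [2, 3] (x) [1, -1] (x) [9, 9, 6] reproduces all 12 entries of T, so T = [2, 3] (x) [1, -1] (x) [9, 9, 6] and rank(T) ≤ 1.
Equivalently every frontal slice T[:,:,k] is c[k] times the rank-1 matrix [2, 3] (x) [1, -1]. So T has rank 1 (it is nonzero).

Yes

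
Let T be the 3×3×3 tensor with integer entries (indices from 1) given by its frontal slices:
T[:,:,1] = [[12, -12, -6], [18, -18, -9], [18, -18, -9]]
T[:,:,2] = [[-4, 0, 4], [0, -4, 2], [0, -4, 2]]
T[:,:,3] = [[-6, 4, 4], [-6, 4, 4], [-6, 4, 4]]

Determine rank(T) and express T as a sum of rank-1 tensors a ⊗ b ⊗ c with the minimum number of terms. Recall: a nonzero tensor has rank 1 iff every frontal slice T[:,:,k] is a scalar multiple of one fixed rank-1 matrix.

rank(T) = 2

Lower bound: the mode-3 unfolding of T (rows indexed by k, columns by (i,j) = (1,1), (1,2), (1,3), (2,1), (2,2), (2,3), (3,1), (3,2), (3,3)) is [[12, -12, -6, 18, -18, -9, 18, -18, -9], [-4, 0, 4, 0, -4, 2, 0, -4, 2], [-6, 4, 4, -6, 4, 4, -6, 4, 4]].
There the 2×2 minor on rows k ∈ {1, 2}, columns (i,j) ∈ {(1,1), (1,2)} is det [[12, -12], [-4, 0]] = -48 ≠ 0, so this unfolding has rank ≥ 2; CP rank is at least every unfolding rank, so rank(T) ≥ 2. (Flattening ranks never certify an upper bound on CP rank; for that we must actually write T with 2 rank-1 terms.)
Upper bound — finding two terms. Write S_k = T[:,:,k] for the frontal slices: S₁ = [[12, -12, -6], [18, -18, -9], [18, -18, -9]], S₂ = [[-4, 0, 4], [0, -4, 2], [0, -4, 2]], S₃ = [[-6, 4, 4], [-6, 4, 4], [-6, 4, 4]].
If T = a₁ ⊗ b₁ ⊗ c₁ + a₂ ⊗ b₂ ⊗ c₂ then each S_k = c₁[k]·a₁b₁ᵀ + c₂[k]·a₂b₂ᵀ. S₁ and S₂ are linearly independent, so a₁b₁ᵀ and a₂b₂ᵀ must span the same plane of matrices: they are the rank-1 matrices of the form x·S₁ + y·S₂.
The 2×2 minor of x·S₁ + y·S₂ on rows {1,2}, columns {1,2} is 24·xy + 16·y² = 8·(3·x + 2·y)(y), vanishing at (x:y) = (2:-3) and (1:0).
M₁ = 2·S₁ − 3·S₂ = [[36, -24, -24], [36, -24, -24], [36, -24, -24]] = 12·[1, 1, 1][3, -2, -2]ᵀ and M₂ = S₁ = [[12, -12, -6], [18, -18, -9], [18, -18, -9]] = 3·[2, 3, 3][2, -2, -1]ᵀ, so take a₁ = [1, 1, 1], b₁ = [3, -2, -2], a₂ = [2, 3, 3], b₂ = [2, -2, -1].
Each slice is an integer combination of E₁ = a₁b₁ᵀ and E₂ = a₂b₂ᵀ: S₁ = 3·E₂, S₂ = −4·E₁ + 2·E₂, S₃ = −2·E₁; reading off coefficients, c₁ = [0, -4, -2] and c₂ = [3, 2, 0].
Hence T = [1, 1, 1] ⊗ [3, -2, -2] ⊗ [0, -4, -2] + [2, 3, 3] ⊗ [2, -2, -1] ⊗ [3, 2, 0], so rank(T) ≤ 2.
These bounds meet, so rank(T) = 2.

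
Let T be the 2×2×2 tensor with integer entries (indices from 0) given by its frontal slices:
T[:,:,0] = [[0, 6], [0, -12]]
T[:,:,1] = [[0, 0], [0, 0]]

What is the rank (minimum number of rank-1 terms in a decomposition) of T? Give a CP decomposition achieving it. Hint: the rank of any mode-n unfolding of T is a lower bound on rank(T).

rank(T) = 1

Lower bound: T ≠ 0 (e.g. T[0,1,0] = 6), so rank(T) ≥ 1.
Upper bound: the mode-1 fibre T[:,1,0] = [6, -12] gives a = (1, -2) (primitive direction); the mode-2 fibre T[0,:,0] = [0, 6] gives b = (0, 1); then c[k] = T[0,1,k] / (a[0]·b[1]) = [6, 0] / 1 = (6, 0).
Expanding (1, -2) ⊗ (0, 1) ⊗ (6, 0) reproduces all 8 entries of T, so T = (1, -2) ⊗ (0, 1) ⊗ (6, 0) and rank(T) ≤ 1.
These bounds meet, so rank(T) = 1.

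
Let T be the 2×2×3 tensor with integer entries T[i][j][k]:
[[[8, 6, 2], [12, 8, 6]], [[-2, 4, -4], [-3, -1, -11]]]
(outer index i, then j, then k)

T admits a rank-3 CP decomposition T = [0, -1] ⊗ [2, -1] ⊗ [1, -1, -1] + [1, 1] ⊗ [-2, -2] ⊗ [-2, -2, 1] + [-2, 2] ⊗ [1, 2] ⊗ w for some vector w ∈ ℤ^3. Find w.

Subtract the known terms from T to get the rank-1 residual R = [-2, 2] ⊗ [1, 2] ⊗ w, so R[i,j,k] = a[i]·b[j]·w[k]. Pick indices with nonzero a[0]·b[0] = (-2)·(1) = -2. Only the fibre through (0,0,·) is needed: R[0,0,:] = T[0,0,:] − Σₗ aₗ[0]bₗ[0]cₗ = [8, 6, 2] − (0)·(2)·[1, -1, -1] − (1)·(-2)·[-2, -2, 1] = [4, 2, 4]. Then w[k] = R[0,0,k] / -2 for each k, giving w = [4, 2, 4] / -2 = [-2, -1, -2].

w = [-2, -1, -2]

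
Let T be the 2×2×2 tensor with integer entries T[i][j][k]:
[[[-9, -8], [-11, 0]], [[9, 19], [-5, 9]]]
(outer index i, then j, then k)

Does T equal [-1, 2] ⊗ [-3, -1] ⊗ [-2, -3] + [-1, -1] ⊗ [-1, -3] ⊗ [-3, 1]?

Reconstruct entrywise from the claimed factors. For example, T[0,1,0] = -11 and Σₗ aₗ[0]bₗ[1]cₗ[0] = (-1)·(-1)·(-2) + (-1)·(-3)·(-3) = -11; checking all 8 entries, every one matches. The claim holds.

Yes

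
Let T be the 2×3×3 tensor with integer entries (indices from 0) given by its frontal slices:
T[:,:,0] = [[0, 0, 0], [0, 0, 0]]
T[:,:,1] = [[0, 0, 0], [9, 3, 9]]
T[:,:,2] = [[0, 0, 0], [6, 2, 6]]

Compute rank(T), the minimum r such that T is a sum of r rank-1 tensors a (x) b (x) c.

1

Lower bound: T ≠ 0 (e.g. T[1,0,1] = 9), so rank(T) ≥ 1.
Upper bound: the mode-1 fibre T[:,0,1] = [0, 9] gives a = [0, 1] (primitive direction); the mode-2 fibre T[1,:,1] = [9, 3, 9] gives b = [3, 1, 3]; then c[k] = T[1,0,k] / (a[1]·b[0]) = [0, 9, 6] / 3 = [0, 3, 2].
Expanding [0, 1] (x) [3, 1, 3] (x) [0, 3, 2] reproduces all 18 entries of T, so T = [0, 1] (x) [3, 1, 3] (x) [0, 3, 2] and rank(T) ≤ 1.
These bounds meet, so rank(T) = 1.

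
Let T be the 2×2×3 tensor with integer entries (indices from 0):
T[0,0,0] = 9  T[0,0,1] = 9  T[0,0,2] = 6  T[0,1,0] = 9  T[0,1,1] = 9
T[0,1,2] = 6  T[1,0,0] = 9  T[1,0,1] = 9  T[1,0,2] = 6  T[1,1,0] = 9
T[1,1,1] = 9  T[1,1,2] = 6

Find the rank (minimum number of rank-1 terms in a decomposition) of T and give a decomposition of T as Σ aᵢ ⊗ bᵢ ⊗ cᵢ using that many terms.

rank(T) = 1

Lower bound: T ≠ 0 (e.g. T[0,0,0] = 9), so rank(T) ≥ 1.
Upper bound: if T = a ⊗ b ⊗ c then every fibre of T is a multiple of the corresponding factor, so read the factors off the fibres through the nonzero entry T[0,0,0] = 9.
The mode-1 fibre T[:,0,0] = [9, 9] gives a = (1, 1) (primitive direction); the mode-2 fibre T[0,:,0] = [9, 9] gives b = (1, 1); then c[k] = T[0,0,k] / (a[0]·b[0]) = [9, 9, 6] / 1 = (9, 9, 6).
Expanding (1, 1) ⊗ (1, 1) ⊗ (9, 9, 6) reproduces all 12 entries of T, so T = (1, 1) ⊗ (1, 1) ⊗ (9, 9, 6) and rank(T) ≤ 1.
These bounds meet, so rank(T) = 1.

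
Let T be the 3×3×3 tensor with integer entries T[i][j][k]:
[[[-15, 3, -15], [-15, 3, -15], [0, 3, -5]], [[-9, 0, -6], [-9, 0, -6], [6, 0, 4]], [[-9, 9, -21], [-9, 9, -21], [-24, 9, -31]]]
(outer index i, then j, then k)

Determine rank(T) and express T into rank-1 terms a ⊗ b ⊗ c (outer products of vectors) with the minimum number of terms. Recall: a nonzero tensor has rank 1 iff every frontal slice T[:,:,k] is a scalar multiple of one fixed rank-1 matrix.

Lower bound: the mode-1 unfolding of T (rows indexed by i, columns by (j,k) = (0,0), (0,1), (0,2), (1,0), (1,1), (1,2), (2,0), (2,1), (2,2)) is [[-15, 3, -15, -15, 3, -15, 0, 3, -5], [-9, 0, -6, -9, 0, -6, 6, 0, 4], [-9, 9, -21, -9, 9, -21, -24, 9, -31]].
There the 2×2 minor on rows i ∈ {0, 1}, columns (j,k) ∈ {(0,0), (0,1)} is det [[-15, 3], [-9, 0]] = 27 ≠ 0, so this unfolding has rank ≥ 2; CP rank is at least every unfolding rank, so rank(T) ≥ 2. (Unfolding ranks only ever bound the CP rank from below — rank(T) can be strictly larger than all of them — so the matching upper bound has to come from an explicit 2-term decomposition.)
Upper bound — finding two terms. Write S_k = T[:,:,k] for the frontal slices: S₀ = [[-15, -15, 0], [-9, -9, 6], [-9, -9, -24]], S₁ = [[3, 3, 3], [0, 0, 0], [9, 9, 9]], S₂ = [[-15, -15, -5], [-6, -6, 4], [-21, -21, -31]].
If T = a₁ ⊗ b₁ ⊗ c₁ + a₂ ⊗ b₂ ⊗ c₂ then each S_k = c₁[k]·a₁b₁ᵀ + c₂[k]·a₂b₂ᵀ. S₀ and S₁ are linearly independent, so a₁b₁ᵀ and a₂b₂ᵀ must span the same plane of matrices: they are the rank-1 matrices of the form x·S₀ + y·S₁.
The 2×2 minor of x·S₀ + y·S₁ on rows {0,1}, columns {0,2} is −90·x² + 45·xy = (-45)·(2·x − y)(x), vanishing at (x:y) = (1:2) and (0:1).
M₁ = S₀ + 2·S₁ = [[-9, -9, 6], [-9, -9, 6], [9, 9, -6]] = (-3)·(1, 1, -1)(3, 3, -2)ᵀ and M₂ = S₁ = [[3, 3, 3], [0, 0, 0], [9, 9, 9]] = 3·(1, 0, 3)(1, 1, 1)ᵀ, so take a₁ = (1, 1, -1), b₁ = (3, 3, -2), a₂ = (1, 0, 3), b₂ = (1, 1, 1).
Each slice is an integer combination of E₁ = a₁b₁ᵀ and E₂ = a₂b₂ᵀ: S₀ = −3·E₁ − 6·E₂, S₁ = 3·E₂, S₂ = −2·E₁ − 9·E₂; reading off coefficients, c₁ = (-3, 0, -2) and c₂ = (-6, 3, -9).
Hence T = (1, 1, -1) ⊗ (3, 3, -2) ⊗ (-3, 0, -2) + (1, 0, 3) ⊗ (1, 1, 1) ⊗ (-6, 3, -9), so rank(T) ≤ 2.
These bounds meet, so rank(T) = 2.

rank(T) = 2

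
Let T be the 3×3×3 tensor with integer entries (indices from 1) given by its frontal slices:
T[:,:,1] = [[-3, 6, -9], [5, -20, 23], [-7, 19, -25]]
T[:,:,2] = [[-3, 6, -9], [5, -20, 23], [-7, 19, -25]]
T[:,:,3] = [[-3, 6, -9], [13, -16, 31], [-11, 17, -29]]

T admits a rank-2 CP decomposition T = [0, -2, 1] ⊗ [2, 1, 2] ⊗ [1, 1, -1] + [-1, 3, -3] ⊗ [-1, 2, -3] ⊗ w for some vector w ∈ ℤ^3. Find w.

Subtract the known terms from T to get the rank-1 residual R = [-1, 3, -3] ⊗ [-1, 2, -3] ⊗ w, so R[i,j,k] = a[i]·b[j]·w[k]. Pick indices with nonzero a[1]·b[1] = (-1)·(-1) = 1. Only the fibre through (1,1,·) is needed: R[1,1,:] = T[1,1,:] − Σₗ aₗ[1]bₗ[1]cₗ = [-3, -3, -3] − (0)·(2)·[1, 1, -1] = [-3, -3, -3]. Then w[k] = R[1,1,k] / 1 for each k, giving w = [-3, -3, -3] / 1 = [-3, -3, -3].

w = [-3, -3, -3]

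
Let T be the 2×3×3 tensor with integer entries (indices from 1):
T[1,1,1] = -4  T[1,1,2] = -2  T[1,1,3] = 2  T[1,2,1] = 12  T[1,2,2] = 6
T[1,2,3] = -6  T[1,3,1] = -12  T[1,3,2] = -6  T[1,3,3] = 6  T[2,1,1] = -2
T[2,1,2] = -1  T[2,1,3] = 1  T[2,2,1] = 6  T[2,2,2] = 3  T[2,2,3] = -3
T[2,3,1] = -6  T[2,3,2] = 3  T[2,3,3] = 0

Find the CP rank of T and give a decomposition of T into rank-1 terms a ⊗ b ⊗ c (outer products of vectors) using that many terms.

rank(T) = 2

Lower bound: the mode-2 unfolding of T (rows indexed by j, columns by (i,k) = (1,1), (1,2), (1,3), (2,1), (2,2), (2,3)) is [[-4, -2, 2, -2, -1, 1], [12, 6, -6, 6, 3, -3], [-12, -6, 6, -6, 3, 0]].
There the 2×2 minor on rows j ∈ {1, 3}, columns (i,k) ∈ {(1,1), (2,2)} is det [[-4, -1], [-12, 3]] = -24 ≠ 0, so this unfolding has rank ≥ 2; CP rank is at least every unfolding rank, so rank(T) ≥ 2. (This is only a lower bound: in general the CP rank may exceed every unfolding rank, so we still need to exhibit 2 rank-1 terms summing to T.)
Upper bound — finding two terms. Write S_k = T[:,:,k] for the frontal slices: S₁ = [[-4, 12, -12], [-2, 6, -6]], S₂ = [[-2, 6, -6], [-1, 3, 3]], S₃ = [[2, -6, 6], [1, -3, 0]].
If T = a₁ ⊗ b₁ ⊗ c₁ + a₂ ⊗ b₂ ⊗ c₂ then each S_k = c₁[k]·a₁b₁ᵀ + c₂[k]·a₂b₂ᵀ. S₁ and S₂ are linearly independent, so a₁b₁ᵀ and a₂b₂ᵀ must span the same plane of matrices: they are the rank-1 matrices of the form x·S₁ + y·S₂.
The 2×2 minor of x·S₁ + y·S₂ on rows {1,2}, columns {1,3} is −24·xy − 12·y² = (-12)·(y)(2·x + y), vanishing at (x:y) = (1:0) and (1:-2).
M₁ = S₁ = [[-4, 12, -12], [-2, 6, -6]] = (-2)·[2, 1][1, -3, 3]ᵀ and M₂ = S₁ − 2·S₂ = [[0, 0, 0], [0, 0, -12]] = (-12)·[0, 1][0, 0, 1]ᵀ, so take a₁ = [2, 1], b₁ = [1, -3, 3], a₂ = [0, 1], b₂ = [0, 0, 1].
Each slice is an integer combination of E₁ = a₁b₁ᵀ and E₂ = a₂b₂ᵀ: S₁ = −2·E₁, S₂ = −E₁ + 6·E₂, S₃ = E₁ − 3·E₂; reading off coefficients, c₁ = [-2, -1, 1] and c₂ = [0, 6, -3].
Hence T = [2, 1] ⊗ [1, -3, 3] ⊗ [-2, -1, 1] + [0, 1] ⊗ [0, 0, 1] ⊗ [0, 6, -3], so rank(T) ≤ 2.
These bounds meet, so rank(T) = 2.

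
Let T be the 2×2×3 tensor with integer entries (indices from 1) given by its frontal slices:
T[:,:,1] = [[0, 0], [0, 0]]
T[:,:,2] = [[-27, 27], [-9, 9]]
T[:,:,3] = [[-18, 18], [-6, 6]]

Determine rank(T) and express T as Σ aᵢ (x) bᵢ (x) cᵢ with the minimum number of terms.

rank(T) = 1

Lower bound: T ≠ 0 (e.g. T[1,1,2] = -27), so rank(T) ≥ 1.
Upper bound: if T = a (x) b (x) c then every fibre of T is a multiple of the corresponding factor, so read the factors off the fibres through the nonzero entry T[1,1,2] = -27.
The mode-1 fibre T[:,1,2] = [-27, -9] gives a = [3, 1] (primitive direction); the mode-2 fibre T[1,:,2] = [-27, 27] gives b = [1, -1]; then c[k] = T[1,1,k] / (a[1]·b[1]) = [0, -27, -18] / 3 = [0, -9, -6].
Expanding [3, 1] (x) [1, -1] (x) [0, -9, -6] reproduces all 12 entries of T, so T = [3, 1] (x) [1, -1] (x) [0, -9, -6] and rank(T) ≤ 1.
These bounds meet, so rank(T) = 1.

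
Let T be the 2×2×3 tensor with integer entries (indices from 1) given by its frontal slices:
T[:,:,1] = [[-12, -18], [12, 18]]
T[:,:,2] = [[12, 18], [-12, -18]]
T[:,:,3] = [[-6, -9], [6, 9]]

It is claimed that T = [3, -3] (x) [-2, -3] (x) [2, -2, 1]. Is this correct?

Reconstruct entrywise from the claimed factors. For example, T[2,1,3] = 6 and Σₗ aₗ[2]bₗ[1]cₗ[3] = (-3)·(-2)·(1) = 6; checking all 12 entries, every one matches. The claim holds.

Yes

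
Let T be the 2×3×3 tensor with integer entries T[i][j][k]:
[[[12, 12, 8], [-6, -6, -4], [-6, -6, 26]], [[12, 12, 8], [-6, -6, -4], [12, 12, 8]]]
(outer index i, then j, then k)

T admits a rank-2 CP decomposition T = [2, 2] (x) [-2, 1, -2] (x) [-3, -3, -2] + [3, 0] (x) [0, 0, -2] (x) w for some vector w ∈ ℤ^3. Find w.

w = [3, 3, -3]

Subtract the known terms from T to get the rank-1 residual R = [3, 0] (x) [0, 0, -2] (x) w, so R[i,j,k] = a[i]·b[j]·w[k]. Pick indices with nonzero a[0]·b[2] = (3)·(-2) = -6. Only the fibre through (0,2,·) is needed: R[0,2,:] = T[0,2,:] − Σₗ aₗ[0]bₗ[2]cₗ = [-6, -6, 26] − (2)·(-2)·[-3, -3, -2] = [-18, -18, 18]. Then w[k] = R[0,2,k] / -6 for each k, giving w = [-18, -18, 18] / -6 = [3, 3, -3].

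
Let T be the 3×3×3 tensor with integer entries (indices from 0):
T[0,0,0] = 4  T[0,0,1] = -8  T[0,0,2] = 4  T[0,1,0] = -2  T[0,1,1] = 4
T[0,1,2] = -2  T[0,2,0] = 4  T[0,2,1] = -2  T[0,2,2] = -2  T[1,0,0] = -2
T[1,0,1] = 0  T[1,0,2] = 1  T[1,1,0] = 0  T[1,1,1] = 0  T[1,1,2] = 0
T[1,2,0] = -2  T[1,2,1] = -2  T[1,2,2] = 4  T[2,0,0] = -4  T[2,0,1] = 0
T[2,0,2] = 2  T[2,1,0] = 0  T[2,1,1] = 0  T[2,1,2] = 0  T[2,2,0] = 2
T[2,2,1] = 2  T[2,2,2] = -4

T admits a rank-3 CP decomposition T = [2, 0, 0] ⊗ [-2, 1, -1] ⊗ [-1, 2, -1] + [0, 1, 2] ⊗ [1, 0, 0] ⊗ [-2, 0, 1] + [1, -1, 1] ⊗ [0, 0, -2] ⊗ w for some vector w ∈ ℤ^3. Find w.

w = [-1, -1, 2]

Subtract the known terms from T to get the rank-1 residual R = [1, -1, 1] ⊗ [0, 0, -2] ⊗ w, so R[i,j,k] = a[i]·b[j]·w[k]. Pick indices with nonzero a[0]·b[2] = (1)·(-2) = -2. Only the fibre through (0,2,·) is needed: R[0,2,:] = T[0,2,:] − Σₗ aₗ[0]bₗ[2]cₗ = [4, -2, -2] − (2)·(-1)·[-1, 2, -1] − (0)·(0)·[-2, 0, 1] = [2, 2, -4]. Then w[k] = R[0,2,k] / -2 for each k, giving w = [2, 2, -4] / -2 = [-1, -1, 2].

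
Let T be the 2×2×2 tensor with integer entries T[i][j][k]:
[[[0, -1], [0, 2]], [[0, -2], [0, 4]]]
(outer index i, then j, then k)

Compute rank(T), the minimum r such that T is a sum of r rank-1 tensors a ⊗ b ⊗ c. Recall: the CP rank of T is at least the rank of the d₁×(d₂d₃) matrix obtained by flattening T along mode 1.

1

Lower bound: T ≠ 0 (e.g. T[0,0,1] = -1), so rank(T) ≥ 1.
Upper bound: the mode-1 fibre T[:,0,1] = [-1, -2] gives a = [1, 2] (primitive direction); the mode-2 fibre T[0,:,1] = [-1, 2] gives b = [1, -2]; then c[k] = T[0,0,k] / (a[0]·b[0]) = [0, -1] / 1 = [0, -1].
Expanding [1, 2] ⊗ [1, -2] ⊗ [0, -1] reproduces all 8 entries of T, so T = [1, 2] ⊗ [1, -2] ⊗ [0, -1] and rank(T) ≤ 1.
These bounds meet, so rank(T) = 1.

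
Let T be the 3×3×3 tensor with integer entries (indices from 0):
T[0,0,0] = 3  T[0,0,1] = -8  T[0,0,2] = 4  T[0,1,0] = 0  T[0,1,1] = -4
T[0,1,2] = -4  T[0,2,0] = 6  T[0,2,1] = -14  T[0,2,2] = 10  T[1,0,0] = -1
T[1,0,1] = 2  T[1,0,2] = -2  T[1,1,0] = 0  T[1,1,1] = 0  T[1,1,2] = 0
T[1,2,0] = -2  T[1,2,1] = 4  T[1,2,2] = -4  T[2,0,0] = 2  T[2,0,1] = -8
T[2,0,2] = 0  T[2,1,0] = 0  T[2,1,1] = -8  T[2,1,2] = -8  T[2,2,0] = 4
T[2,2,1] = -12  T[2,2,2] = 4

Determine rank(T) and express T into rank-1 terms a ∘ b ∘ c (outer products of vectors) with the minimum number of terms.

Lower bound: the mode-2 unfolding of T (rows indexed by j, columns by (i,k) = (0,0), (0,1), (0,2), (1,0), (1,1), (1,2), (2,0), (2,1), (2,2)) is [[3, -8, 4, -1, 2, -2, 2, -8, 0], [0, -4, -4, 0, 0, 0, 0, -8, -8], [6, -14, 10, -2, 4, -4, 4, -12, 4]].
There the 2×2 minor on rows j ∈ {0, 1}, columns (i,k) ∈ {(0,0), (0,1)} is det [[3, -8], [0, -4]] = -12 ≠ 0, so this unfolding has rank ≥ 2; CP rank is at least every unfolding rank, so rank(T) ≥ 2. (Unfolding ranks only ever bound the CP rank from below — rank(T) can be strictly larger than all of them — so the matching upper bound has to come from an explicit 2-term decomposition.)
Upper bound — finding two terms. Write S_k = T[:,:,k] for the frontal slices: S₀ = [[3, 0, 6], [-1, 0, -2], [2, 0, 4]], S₁ = [[-8, -4, -14], [2, 0, 4], [-8, -8, -12]], S₂ = [[4, -4, 10], [-2, 0, -4], [0, -8, 4]].
If T = a₁ ∘ b₁ ∘ c₁ + a₂ ∘ b₂ ∘ c₂ then each S_k = c₁[k]·a₁b₁ᵀ + c₂[k]·a₂b₂ᵀ. S₀ and S₁ are linearly independent, so a₁b₁ᵀ and a₂b₂ᵀ must span the same plane of matrices: they are the rank-1 matrices of the form x·S₀ + y·S₁.
The 2×2 minor of x·S₀ + y·S₁ on rows {0,1}, columns {0,1} is −4·xy + 8·y² = (-4)·(x − 2·y)(y), vanishing at (x:y) = (2:1) and (1:0).
M₁ = 2·S₀ + S₁ = [[-2, -4, -2], [0, 0, 0], [-4, -8, -4]] = (-2)·(1, 0, 2)(1, 2, 1)ᵀ and M₂ = S₀ = [[3, 0, 6], [-1, 0, -2], [2, 0, 4]] = (3, -1, 2)(1, 0, 2)ᵀ, so take a₁ = (1, 0, 2), b₁ = (1, 2, 1), a₂ = (3, -1, 2), b₂ = (1, 0, 2).
Each slice is an integer combination of E₁ = a₁b₁ᵀ and E₂ = a₂b₂ᵀ: S₀ = E₂, S₁ = −2·E₁ − 2·E₂, S₂ = −2·E₁ + 2·E₂; reading off coefficients, c₁ = (0, -2, -2) and c₂ = (1, -2, 2).
Hence T = (1, 0, 2) ∘ (1, 2, 1) ∘ (0, -2, -2) + (3, -1, 2) ∘ (1, 0, 2) ∘ (1, -2, 2), so rank(T) ≤ 2.
These bounds meet, so rank(T) = 2.
Check entry T[2,2,1] = -12: (2)·(1)·(-2) + (2)·(2)·(-2) = -12.

rank(T) = 2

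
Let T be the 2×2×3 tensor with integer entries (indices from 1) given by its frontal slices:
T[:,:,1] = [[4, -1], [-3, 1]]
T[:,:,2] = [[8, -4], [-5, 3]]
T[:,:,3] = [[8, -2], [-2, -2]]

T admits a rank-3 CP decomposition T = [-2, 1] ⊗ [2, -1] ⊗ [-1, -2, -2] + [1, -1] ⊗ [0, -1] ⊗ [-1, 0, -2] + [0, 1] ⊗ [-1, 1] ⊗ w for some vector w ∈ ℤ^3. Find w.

Subtract the known terms from T to get the rank-1 residual R = [0, 1] ⊗ [-1, 1] ⊗ w, so R[i,j,k] = a[i]·b[j]·w[k]. Pick indices with nonzero a[2]·b[1] = (1)·(-1) = -1. Only the fibre through (2,1,·) is needed: R[2,1,:] = T[2,1,:] − Σₗ aₗ[2]bₗ[1]cₗ = [-3, -5, -2] − (1)·(2)·[-1, -2, -2] − (-1)·(0)·[-1, 0, -2] = [-1, -1, 2]. Then w[k] = R[2,1,k] / -1 for each k, giving w = [-1, -1, 2] / -1 = [1, 1, -2].

w = [1, 1, -2]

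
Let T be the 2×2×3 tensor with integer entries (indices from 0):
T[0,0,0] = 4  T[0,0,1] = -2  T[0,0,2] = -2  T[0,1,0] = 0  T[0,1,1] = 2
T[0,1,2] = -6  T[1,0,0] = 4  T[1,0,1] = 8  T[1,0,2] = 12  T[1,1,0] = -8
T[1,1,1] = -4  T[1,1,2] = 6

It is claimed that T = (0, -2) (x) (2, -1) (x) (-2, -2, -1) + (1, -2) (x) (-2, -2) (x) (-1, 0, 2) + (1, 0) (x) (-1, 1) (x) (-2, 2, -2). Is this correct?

Yes

Reconstruct entrywise from the claimed factors. For example, T[0,1,2] = -6 and Σₗ aₗ[0]bₗ[1]cₗ[2] = (0)·(-1)·(-1) + (1)·(-2)·(2) + (1)·(1)·(-2) = -6; checking all 12 entries, every one matches. The claim holds.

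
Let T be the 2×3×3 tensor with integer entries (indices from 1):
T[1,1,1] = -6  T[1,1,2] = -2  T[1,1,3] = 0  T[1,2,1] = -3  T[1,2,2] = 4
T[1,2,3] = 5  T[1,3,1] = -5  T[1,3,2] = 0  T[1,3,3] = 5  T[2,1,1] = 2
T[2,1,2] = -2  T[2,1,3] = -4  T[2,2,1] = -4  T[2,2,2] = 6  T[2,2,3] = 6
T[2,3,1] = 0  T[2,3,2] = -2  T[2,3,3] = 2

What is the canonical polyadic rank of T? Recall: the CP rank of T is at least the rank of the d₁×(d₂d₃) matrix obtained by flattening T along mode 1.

Lower bound: the mode-2 unfolding of T (rows indexed by j, columns by (i,k) = (1,1), (1,2), (1,3), (2,1), (2,2), (2,3)) is [[-6, -2, 0, 2, -2, -4], [-3, 4, 5, -4, 6, 6], [-5, 0, 5, 0, -2, 2]].
There the 3×3 minor on rows j ∈ {1, 2, 3}, columns (i,k) ∈ {(1,1), (1,2), (1,3)} is det [[-6, -2, 0], [-3, 4, 5], [-5, 0, 5]] = -100 ≠ 0, so this unfolding has rank ≥ 3; CP rank is at least every unfolding rank, so rank(T) ≥ 3. (Flattening ranks never certify an upper bound on CP rank; for that we must actually write T with 3 rank-1 terms.)
Upper bound: T is a sum of 3 rank-1 terms, T = [1, 0] ∘ [2, 0, 1] ∘ [-4, 0, 2] + [1, 1] ∘ [1, -1, -1] ∘ [2, -2, -4] + [1, 2] ∘ [0, 1, -1] ∘ [-1, 2, 1] (written with every a and b primitive with positive leading entry and the scale carried by c; CP decompositions are not unique, and this one is verified by expanding entrywise), so rank(T) ≤ 3.
These bounds meet, so rank(T) = 3.
Check entry T[1,3,3] = 5: (1)·(1)·(2) + (1)·(-1)·(-4) + (1)·(-1)·(1) = 5.

3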